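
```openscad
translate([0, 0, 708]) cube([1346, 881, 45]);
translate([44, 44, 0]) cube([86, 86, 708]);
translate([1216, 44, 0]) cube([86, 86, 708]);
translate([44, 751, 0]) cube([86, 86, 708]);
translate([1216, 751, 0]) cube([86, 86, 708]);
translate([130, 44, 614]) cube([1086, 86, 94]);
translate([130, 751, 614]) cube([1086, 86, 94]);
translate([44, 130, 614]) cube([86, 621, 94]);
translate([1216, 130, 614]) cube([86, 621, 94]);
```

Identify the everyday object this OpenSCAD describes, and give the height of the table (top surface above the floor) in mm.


A table. The table height is 753 mm.

A 1346×881×45 slab sits at z = 708 on four 86 mm square posts — a table. The top surface is at 708 + 45 = 753 mm.


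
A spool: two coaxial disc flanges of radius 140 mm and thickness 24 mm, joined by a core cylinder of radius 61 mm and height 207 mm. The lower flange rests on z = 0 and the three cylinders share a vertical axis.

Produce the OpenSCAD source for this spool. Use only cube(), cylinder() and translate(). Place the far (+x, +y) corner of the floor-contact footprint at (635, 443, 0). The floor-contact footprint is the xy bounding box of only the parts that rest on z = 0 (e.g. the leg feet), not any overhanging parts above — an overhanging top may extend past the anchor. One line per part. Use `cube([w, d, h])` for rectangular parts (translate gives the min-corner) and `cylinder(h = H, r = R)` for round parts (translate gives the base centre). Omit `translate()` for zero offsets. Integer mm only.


translate([495, 303, 0]) cylinder(h = 24, r = 140);
translate([495, 303, 24]) cylinder(h = 207, r = 61);
translate([495, 303, 231]) cylinder(h = 24, r = 140);


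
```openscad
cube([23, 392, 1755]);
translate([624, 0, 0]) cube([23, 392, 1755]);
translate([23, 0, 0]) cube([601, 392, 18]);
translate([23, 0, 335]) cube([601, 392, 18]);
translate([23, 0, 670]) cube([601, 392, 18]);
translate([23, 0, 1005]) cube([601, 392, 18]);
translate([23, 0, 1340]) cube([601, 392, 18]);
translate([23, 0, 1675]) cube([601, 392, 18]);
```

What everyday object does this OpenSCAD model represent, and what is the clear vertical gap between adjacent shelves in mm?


A bookshelf. The clear shelf gap is 317 mm.

Two tall side panels with 6 horizontal boards between them — a bookshelf. The first two shelf undersides are at z = 0 and z = 335; with shelf thickness 18, the clear gap is 335 − 0 − 18 = 317 mm.


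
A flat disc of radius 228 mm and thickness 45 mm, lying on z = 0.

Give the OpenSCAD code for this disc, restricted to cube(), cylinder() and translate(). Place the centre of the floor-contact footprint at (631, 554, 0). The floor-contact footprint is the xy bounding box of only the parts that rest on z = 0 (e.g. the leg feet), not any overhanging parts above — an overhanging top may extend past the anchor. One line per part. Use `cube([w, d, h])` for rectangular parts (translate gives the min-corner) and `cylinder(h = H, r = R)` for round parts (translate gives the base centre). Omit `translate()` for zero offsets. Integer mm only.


translate([631, 554, 0]) cylinder(h = 45, r = 228);


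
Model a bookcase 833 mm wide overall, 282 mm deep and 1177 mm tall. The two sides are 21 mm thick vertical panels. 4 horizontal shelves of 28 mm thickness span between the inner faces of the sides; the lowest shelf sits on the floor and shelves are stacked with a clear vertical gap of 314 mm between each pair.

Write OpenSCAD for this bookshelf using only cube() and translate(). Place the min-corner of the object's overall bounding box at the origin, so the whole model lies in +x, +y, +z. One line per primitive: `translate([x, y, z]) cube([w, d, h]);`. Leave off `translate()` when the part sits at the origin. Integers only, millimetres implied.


cube([21, 282, 1177]);
translate([812, 0, 0]) cube([21, 282, 1177]);
translate([21, 0, 0]) cube([791, 282, 28]);
translate([21, 0, 342]) cube([791, 282, 28]);
translate([21, 0, 684]) cube([791, 282, 28]);
translate([21, 0, 1026]) cube([791, 282, 28]);


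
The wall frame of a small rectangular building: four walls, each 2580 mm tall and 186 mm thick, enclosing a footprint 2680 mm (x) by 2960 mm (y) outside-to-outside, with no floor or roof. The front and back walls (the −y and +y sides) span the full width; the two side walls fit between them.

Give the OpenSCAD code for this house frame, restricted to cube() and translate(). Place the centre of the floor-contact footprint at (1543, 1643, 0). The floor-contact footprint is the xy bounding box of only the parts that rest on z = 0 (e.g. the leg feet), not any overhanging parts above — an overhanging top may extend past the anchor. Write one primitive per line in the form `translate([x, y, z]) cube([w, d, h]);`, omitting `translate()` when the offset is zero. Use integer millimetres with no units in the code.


translate([203, 163, 0]) cube([2680, 186, 2580]);
translate([203, 2937, 0]) cube([2680, 186, 2580]);
translate([203, 349, 0]) cube([186, 2588, 2580]);
translate([2697, 349, 0]) cube([186, 2588, 2580]);


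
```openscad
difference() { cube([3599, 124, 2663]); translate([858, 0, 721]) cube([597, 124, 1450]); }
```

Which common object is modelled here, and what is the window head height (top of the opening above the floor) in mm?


A wall with a window opening. The window head height is 2171 mm.

A wall with a rectangular opening subtracted — a window. Sill at z = 721, opening 1450 mm tall, so the head is at 721 + 1450 = 2171 mm.


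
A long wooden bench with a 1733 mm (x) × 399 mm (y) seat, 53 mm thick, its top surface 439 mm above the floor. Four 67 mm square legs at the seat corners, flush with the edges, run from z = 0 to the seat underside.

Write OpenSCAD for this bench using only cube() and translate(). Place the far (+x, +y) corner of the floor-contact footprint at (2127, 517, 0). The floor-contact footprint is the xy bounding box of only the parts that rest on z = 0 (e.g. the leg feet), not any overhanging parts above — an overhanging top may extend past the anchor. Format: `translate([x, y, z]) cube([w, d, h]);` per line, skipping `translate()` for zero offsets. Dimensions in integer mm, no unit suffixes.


// leg_h = 439 − 53 = 386
translate([394, 118, 386]) cube([1733, 399, 53]);
translate([394, 118, 0]) cube([67, 67, 386]);
translate([394, 450, 0]) cube([67, 67, 386]);
translate([2060, 118, 0]) cube([67, 67, 386]);
translate([2060, 450, 0]) cube([67, 67, 386]);


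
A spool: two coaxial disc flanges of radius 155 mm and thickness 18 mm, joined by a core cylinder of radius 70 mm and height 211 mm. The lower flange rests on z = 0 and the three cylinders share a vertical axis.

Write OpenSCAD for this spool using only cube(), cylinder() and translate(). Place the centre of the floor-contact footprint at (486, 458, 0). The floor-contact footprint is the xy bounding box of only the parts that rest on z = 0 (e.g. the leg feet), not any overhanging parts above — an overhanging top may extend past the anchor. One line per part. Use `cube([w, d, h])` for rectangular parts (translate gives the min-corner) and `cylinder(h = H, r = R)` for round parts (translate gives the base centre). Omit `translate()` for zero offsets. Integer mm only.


translate([486, 458, 0]) cylinder(h = 18, r = 155);
translate([486, 458, 18]) cylinder(h = 211, r = 70);
translate([486, 458, 229]) cylinder(h = 18, r = 155);


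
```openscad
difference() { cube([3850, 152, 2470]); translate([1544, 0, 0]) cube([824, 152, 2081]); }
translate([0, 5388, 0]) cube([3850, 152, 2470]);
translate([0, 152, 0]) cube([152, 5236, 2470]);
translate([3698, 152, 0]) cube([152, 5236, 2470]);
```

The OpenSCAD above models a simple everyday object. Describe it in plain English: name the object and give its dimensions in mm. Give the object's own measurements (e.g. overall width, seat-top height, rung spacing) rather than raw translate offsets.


A single room: four walls, each 2470 mm tall and 152 mm thick, enclosing an outside footprint 3850×5540 mm (x × y), no floor or roof. The front and back walls (−y and +y sides) run the full x-width; the side walls fit between their inner faces. A door opening 824 mm wide and 2081 mm tall is cut through the front wall from the floor up, its −x edge 1544 mm from the wall's −x end.


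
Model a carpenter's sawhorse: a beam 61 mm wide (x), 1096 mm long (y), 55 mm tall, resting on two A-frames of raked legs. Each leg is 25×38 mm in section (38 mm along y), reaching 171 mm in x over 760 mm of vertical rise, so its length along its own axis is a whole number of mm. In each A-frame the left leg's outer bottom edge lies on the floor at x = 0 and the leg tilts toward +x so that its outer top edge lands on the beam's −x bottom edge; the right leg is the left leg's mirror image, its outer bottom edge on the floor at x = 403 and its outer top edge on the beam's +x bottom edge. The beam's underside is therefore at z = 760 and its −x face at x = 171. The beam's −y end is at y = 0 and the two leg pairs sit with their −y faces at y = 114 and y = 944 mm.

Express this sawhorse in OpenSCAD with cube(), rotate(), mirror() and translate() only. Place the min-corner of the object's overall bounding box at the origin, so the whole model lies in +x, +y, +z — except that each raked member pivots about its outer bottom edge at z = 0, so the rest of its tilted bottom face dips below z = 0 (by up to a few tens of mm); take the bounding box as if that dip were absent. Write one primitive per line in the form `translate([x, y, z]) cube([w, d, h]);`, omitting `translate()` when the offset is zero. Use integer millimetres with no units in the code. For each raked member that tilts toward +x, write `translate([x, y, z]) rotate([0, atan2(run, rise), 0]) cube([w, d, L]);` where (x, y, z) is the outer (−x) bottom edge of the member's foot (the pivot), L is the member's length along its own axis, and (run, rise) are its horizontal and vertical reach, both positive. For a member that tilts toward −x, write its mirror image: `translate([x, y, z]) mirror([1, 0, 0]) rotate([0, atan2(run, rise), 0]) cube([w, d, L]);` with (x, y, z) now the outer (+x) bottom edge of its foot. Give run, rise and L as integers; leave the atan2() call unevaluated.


translate([171, 0, 760]) cube([61, 1096, 55]);
translate([0, 114, 0]) rotate([0, atan2(171, 760), 0]) cube([25, 38, 779]);
translate([403, 114, 0]) mirror([1, 0, 0]) rotate([0, atan2(171, 760), 0]) cube([25, 38, 779]);
translate([0, 944, 0]) rotate([0, atan2(171, 760), 0]) cube([25, 38, 779]);
translate([403, 944, 0]) mirror([1, 0, 0]) rotate([0, atan2(171, 760), 0]) cube([25, 38, 779]);


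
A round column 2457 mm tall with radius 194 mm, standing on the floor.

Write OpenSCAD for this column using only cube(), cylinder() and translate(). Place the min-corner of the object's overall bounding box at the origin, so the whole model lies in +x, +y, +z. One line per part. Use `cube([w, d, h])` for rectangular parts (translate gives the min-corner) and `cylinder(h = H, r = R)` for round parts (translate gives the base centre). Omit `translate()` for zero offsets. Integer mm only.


translate([194, 194, 0]) cylinder(h = 2457, r = 194);


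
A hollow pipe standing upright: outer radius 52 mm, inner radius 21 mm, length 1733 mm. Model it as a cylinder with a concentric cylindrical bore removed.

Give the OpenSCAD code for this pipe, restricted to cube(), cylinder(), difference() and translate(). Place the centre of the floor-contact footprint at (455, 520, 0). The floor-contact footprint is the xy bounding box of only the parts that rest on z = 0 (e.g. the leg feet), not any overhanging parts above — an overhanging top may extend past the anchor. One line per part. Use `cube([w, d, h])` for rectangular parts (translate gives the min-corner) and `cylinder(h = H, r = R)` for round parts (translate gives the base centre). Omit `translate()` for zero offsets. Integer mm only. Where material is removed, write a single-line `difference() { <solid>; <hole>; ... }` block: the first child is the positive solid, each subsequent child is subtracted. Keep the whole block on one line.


difference() { translate([455, 520, 0]) cylinder(h = 1733, r = 52); translate([455, 520, 0]) cylinder(h = 1733, r = 21); }


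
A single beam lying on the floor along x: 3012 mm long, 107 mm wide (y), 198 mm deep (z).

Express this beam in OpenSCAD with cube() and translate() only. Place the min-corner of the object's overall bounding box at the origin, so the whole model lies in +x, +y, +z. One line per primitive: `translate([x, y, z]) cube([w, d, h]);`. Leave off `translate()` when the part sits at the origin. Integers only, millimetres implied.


cube([3012, 107, 198]);


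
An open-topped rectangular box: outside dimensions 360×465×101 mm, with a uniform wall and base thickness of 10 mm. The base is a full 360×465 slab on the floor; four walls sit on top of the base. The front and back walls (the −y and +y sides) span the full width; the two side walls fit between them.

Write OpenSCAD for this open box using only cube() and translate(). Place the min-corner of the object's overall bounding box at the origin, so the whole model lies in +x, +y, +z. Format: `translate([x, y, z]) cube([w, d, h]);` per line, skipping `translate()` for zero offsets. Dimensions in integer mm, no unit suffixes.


cube([360, 465, 10]);
translate([0, 0, 10]) cube([360, 10, 91]);
translate([0, 455, 10]) cube([360, 10, 91]);
translate([0, 10, 10]) cube([10, 445, 91]);
translate([350, 10, 10]) cube([10, 445, 91]);


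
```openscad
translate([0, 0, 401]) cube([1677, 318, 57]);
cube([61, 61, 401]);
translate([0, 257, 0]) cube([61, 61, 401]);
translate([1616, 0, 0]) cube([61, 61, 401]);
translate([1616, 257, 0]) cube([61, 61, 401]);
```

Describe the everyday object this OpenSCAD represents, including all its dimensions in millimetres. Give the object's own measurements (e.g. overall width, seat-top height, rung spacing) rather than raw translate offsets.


A bench: a 1677×318 mm seat slab, 57 mm thick, top at z = 458 mm, on four 61×61 mm square legs flush with the seat corners and standing on z = 0.


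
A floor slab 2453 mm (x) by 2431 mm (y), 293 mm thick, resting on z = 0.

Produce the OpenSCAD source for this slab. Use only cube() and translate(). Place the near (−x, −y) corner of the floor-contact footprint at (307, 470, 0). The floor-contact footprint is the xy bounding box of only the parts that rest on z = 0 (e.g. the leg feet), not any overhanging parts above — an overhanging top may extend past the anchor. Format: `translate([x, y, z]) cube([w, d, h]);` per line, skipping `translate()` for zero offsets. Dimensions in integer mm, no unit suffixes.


translate([307, 470, 0]) cube([2453, 2431, 293]);


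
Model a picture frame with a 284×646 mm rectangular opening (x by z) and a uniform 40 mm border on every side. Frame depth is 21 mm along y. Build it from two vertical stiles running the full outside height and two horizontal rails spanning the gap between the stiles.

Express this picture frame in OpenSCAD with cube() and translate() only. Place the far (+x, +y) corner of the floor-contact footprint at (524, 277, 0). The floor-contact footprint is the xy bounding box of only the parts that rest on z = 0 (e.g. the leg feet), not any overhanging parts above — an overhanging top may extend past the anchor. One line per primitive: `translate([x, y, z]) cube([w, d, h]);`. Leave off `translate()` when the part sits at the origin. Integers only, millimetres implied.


translate([160, 256, 0]) cube([40, 21, 726]);
translate([484, 256, 0]) cube([40, 21, 726]);
translate([200, 256, 0]) cube([284, 21, 40]);
translate([200, 256, 686]) cube([284, 21, 40]);


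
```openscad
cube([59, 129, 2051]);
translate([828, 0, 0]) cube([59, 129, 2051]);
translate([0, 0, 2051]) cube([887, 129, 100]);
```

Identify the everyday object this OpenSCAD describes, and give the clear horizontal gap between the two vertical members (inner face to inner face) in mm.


A door frame. The clear opening width is 769 mm.

Two 2051 mm tall posts with a header on top — a door frame. The left jamb is 59 mm wide at x = 0; the right jamb starts at x = 828. The clear opening is 828 − 59 = 769 mm.


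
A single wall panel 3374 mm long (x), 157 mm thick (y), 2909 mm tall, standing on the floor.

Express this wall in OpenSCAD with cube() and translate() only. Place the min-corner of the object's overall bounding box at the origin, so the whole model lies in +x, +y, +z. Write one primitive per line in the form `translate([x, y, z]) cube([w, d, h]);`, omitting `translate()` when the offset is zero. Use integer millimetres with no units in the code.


cube([3374, 157, 2909]);


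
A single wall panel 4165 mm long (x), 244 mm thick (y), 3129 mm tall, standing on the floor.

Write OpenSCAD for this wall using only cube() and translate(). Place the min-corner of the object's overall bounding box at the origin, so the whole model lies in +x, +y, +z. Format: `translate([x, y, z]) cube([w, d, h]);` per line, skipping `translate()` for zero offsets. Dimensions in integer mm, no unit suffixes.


cube([4165, 244, 3129]);


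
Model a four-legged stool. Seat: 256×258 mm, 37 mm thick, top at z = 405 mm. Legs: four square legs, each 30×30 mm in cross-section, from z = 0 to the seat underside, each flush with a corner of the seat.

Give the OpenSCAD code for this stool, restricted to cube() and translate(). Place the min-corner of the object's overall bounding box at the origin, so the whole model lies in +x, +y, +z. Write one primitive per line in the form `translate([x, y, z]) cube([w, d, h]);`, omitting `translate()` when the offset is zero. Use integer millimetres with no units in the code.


translate([0, 0, 368]) cube([256, 258, 37]);
cube([30, 30, 368]);
translate([226, 0, 0]) cube([30, 30, 368]);
translate([0, 228, 0]) cube([30, 30, 368]);
translate([226, 228, 0]) cube([30, 30, 368]);


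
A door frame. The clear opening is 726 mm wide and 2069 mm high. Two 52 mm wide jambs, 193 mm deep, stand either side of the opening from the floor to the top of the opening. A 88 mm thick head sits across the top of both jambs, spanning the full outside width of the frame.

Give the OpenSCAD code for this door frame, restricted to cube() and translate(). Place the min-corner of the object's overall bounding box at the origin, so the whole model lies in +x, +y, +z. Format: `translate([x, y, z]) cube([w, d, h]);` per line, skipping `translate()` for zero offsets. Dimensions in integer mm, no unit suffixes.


cube([52, 193, 2069]);
translate([778, 0, 0]) cube([52, 193, 2069]);
translate([0, 0, 2069]) cube([830, 193, 88]);


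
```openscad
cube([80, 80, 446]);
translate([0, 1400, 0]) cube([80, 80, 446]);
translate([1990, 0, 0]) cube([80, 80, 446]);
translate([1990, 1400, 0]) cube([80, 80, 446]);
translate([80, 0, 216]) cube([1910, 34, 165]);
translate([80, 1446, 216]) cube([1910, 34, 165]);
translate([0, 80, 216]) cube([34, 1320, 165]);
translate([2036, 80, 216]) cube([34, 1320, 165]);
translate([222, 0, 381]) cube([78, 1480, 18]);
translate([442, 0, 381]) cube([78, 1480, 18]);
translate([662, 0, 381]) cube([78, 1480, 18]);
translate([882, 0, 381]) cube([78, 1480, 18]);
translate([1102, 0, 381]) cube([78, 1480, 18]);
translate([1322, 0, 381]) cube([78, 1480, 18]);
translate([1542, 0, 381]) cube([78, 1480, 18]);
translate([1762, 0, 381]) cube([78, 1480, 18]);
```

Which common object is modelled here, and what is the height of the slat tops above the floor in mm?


A bed frame. The slat-top height is 399 mm.

Four posts, four rails, and a row of slats — a bed frame. Slats sit on the rails at z = 216 + 165 = 381; with slat thickness 18, the top is 399 mm.


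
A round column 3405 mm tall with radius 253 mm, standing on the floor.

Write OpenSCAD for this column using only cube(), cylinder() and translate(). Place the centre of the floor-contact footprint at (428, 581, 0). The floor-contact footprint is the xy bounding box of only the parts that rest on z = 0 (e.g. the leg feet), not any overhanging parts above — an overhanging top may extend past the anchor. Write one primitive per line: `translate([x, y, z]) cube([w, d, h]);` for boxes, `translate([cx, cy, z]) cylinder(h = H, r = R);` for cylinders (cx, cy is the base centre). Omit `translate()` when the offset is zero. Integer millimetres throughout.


translate([428, 581, 0]) cylinder(h = 3405, r = 253);


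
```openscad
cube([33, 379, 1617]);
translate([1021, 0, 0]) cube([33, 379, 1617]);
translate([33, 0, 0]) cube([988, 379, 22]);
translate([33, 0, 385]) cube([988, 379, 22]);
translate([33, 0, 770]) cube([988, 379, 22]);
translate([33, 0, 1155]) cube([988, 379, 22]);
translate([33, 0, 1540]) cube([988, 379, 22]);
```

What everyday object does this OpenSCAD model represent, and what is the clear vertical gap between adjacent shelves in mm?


A bookshelf. The clear shelf gap is 363 mm.

Two tall side panels with 5 horizontal boards between them — a bookshelf. The first two shelf undersides are at z = 0 and z = 385; with shelf thickness 22, the clear gap is 385 − 0 − 22 = 363 mm.


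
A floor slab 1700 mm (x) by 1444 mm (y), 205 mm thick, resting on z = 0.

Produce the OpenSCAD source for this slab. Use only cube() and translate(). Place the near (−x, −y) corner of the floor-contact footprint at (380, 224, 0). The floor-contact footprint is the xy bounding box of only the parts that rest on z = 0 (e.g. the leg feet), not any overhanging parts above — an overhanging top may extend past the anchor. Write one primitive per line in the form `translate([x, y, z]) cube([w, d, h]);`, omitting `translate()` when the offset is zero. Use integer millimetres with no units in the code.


translate([380, 224, 0]) cube([1700, 1444, 205]);


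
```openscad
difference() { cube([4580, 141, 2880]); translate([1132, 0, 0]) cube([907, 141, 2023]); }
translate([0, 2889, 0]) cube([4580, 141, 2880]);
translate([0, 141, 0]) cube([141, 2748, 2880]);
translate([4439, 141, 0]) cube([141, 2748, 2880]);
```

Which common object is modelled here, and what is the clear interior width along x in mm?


A single room. The interior width is 4298 mm.

Four walls enclosing a rectangle with a door in the front wall — a room. Outside width 4580 minus two 141 mm walls gives 4298 mm.


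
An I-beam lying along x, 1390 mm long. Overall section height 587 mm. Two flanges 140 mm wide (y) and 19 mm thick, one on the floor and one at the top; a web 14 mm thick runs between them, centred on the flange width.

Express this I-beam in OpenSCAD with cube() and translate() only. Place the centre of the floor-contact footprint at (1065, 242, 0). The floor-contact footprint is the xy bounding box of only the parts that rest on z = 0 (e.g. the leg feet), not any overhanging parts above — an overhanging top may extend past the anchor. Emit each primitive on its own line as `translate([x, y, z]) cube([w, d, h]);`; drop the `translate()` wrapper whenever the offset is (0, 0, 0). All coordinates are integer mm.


translate([370, 172, 0]) cube([1390, 140, 19]);
translate([370, 235, 19]) cube([1390, 14, 549]);
translate([370, 172, 568]) cube([1390, 140, 19]);


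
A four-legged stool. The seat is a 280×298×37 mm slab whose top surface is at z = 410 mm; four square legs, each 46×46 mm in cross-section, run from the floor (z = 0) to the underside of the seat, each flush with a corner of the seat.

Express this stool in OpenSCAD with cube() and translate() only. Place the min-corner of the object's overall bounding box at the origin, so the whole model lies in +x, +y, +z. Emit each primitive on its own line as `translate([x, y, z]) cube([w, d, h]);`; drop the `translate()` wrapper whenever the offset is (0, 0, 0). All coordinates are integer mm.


translate([0, 0, 373]) cube([280, 298, 37]);
cube([46, 46, 373]);
translate([234, 0, 0]) cube([46, 46, 373]);
translate([0, 252, 0]) cube([46, 46, 373]);
translate([234, 252, 0]) cube([46, 46, 373]);


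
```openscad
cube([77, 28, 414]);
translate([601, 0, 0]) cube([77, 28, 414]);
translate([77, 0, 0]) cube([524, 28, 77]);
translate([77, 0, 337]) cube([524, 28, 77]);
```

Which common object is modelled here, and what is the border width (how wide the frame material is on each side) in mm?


A picture frame. The border width is 77 mm.

Four thin pieces enclosing a rectangular opening — a picture frame. The two full-height stiles are 414 mm tall; the top rail sits at z = 337 and is 77 mm tall, so the border above the opening is 414 − 337 = 77 mm, matching the stile x-width.


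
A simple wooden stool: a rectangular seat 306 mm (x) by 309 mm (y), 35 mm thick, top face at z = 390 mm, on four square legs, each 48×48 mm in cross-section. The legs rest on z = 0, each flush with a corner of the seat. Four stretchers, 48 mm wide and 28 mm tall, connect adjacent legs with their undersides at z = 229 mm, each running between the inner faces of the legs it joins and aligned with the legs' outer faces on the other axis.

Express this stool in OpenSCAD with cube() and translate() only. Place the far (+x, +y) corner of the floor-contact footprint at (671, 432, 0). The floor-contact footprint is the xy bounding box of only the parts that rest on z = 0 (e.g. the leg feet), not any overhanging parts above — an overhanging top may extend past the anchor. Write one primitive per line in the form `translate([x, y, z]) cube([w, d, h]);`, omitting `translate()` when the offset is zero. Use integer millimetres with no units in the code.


translate([365, 123, 355]) cube([306, 309, 35]);
translate([365, 123, 0]) cube([48, 48, 355]);
translate([623, 123, 0]) cube([48, 48, 355]);
translate([365, 384, 0]) cube([48, 48, 355]);
translate([623, 384, 0]) cube([48, 48, 355]);
translate([413, 123, 229]) cube([210, 48, 28]);
translate([413, 384, 229]) cube([210, 48, 28]);
translate([365, 171, 229]) cube([48, 213, 28]);
translate([623, 171, 229]) cube([48, 213, 28]);


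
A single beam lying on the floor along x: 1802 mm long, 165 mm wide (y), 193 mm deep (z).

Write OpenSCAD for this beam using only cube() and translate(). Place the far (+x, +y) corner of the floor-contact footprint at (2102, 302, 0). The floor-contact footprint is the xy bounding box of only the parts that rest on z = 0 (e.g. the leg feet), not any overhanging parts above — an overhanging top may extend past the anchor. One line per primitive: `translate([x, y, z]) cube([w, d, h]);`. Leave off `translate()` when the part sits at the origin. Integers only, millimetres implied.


translate([300, 137, 0]) cube([1802, 165, 193]);


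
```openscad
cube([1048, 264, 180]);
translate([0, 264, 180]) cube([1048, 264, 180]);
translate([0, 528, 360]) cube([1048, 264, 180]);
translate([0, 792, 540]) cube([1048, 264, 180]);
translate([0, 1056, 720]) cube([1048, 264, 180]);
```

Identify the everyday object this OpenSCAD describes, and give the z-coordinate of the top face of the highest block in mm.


A staircase. The total rise is 900 mm.

5 identical blocks, each offset up and back from the previous — a staircase. Each step is 180 mm tall and there are 5 of them, so the total rise is 5 × 180 = 900 mm.


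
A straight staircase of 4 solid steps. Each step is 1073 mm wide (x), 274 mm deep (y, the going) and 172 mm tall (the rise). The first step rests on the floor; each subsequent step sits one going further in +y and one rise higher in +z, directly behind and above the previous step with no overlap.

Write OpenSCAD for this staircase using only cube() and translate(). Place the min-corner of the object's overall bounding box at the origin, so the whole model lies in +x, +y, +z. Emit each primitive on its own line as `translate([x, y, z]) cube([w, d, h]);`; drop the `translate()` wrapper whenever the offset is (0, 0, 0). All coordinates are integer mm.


cube([1073, 274, 172]);
translate([0, 274, 172]) cube([1073, 274, 172]);
translate([0, 548, 344]) cube([1073, 274, 172]);
translate([0, 822, 516]) cube([1073, 274, 172]);


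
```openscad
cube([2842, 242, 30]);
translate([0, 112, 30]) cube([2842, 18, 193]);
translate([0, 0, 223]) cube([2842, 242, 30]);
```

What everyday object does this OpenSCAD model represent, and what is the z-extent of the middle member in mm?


An I-beam. The web height is 193 mm.

Two wide flanges with a thin centred web — an I-beam. Overall 253 mm minus two 30 mm flanges gives a web of 253 − 2·30 = 193 mm.


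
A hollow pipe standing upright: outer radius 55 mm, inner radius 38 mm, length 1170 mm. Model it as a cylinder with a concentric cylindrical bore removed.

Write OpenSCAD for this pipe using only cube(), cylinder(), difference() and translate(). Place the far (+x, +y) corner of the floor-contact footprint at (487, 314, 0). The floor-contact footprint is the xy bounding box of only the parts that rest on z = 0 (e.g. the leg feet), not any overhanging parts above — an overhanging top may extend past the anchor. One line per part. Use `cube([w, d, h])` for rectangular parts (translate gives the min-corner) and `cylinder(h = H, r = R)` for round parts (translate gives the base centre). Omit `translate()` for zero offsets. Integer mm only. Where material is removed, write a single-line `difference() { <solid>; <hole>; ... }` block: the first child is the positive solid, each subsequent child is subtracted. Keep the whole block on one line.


difference() { translate([432, 259, 0]) cylinder(h = 1170, r = 55); translate([432, 259, 0]) cylinder(h = 1170, r = 38); }


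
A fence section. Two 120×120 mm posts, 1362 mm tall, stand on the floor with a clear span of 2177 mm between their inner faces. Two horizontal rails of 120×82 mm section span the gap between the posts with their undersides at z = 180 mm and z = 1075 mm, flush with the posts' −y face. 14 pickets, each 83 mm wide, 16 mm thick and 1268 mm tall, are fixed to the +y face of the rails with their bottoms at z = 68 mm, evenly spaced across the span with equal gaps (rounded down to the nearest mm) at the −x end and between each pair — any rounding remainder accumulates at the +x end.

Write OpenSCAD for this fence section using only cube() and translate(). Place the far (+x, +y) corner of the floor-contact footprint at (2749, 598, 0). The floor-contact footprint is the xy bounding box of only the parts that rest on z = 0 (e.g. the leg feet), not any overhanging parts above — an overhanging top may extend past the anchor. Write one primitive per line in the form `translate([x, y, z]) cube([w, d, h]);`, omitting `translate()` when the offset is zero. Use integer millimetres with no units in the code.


translate([332, 478, 0]) cube([120, 120, 1362]);
translate([2629, 478, 0]) cube([120, 120, 1362]);
translate([452, 478, 180]) cube([2177, 120, 82]);
translate([452, 478, 1075]) cube([2177, 120, 82]);
translate([519, 598, 68]) cube([83, 16, 1268]);
translate([669, 598, 68]) cube([83, 16, 1268]);
translate([819, 598, 68]) cube([83, 16, 1268]);
translate([969, 598, 68]) cube([83, 16, 1268]);
translate([1119, 598, 68]) cube([83, 16, 1268]);
translate([1269, 598, 68]) cube([83, 16, 1268]);
translate([1419, 598, 68]) cube([83, 16, 1268]);
translate([1569, 598, 68]) cube([83, 16, 1268]);
translate([1719, 598, 68]) cube([83, 16, 1268]);
translate([1869, 598, 68]) cube([83, 16, 1268]);
translate([2019, 598, 68]) cube([83, 16, 1268]);
translate([2169, 598, 68]) cube([83, 16, 1268]);
translate([2319, 598, 68]) cube([83, 16, 1268]);
translate([2469, 598, 68]) cube([83, 16, 1268]);


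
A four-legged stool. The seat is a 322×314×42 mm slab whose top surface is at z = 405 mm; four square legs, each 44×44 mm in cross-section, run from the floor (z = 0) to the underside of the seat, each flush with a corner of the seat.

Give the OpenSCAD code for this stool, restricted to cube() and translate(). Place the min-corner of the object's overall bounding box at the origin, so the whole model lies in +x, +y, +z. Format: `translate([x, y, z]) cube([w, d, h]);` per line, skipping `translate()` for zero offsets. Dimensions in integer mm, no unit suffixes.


translate([0, 0, 363]) cube([322, 314, 42]);
cube([44, 44, 363]);
translate([278, 0, 0]) cube([44, 44, 363]);
translate([0, 270, 0]) cube([44, 44, 363]);
translate([278, 270, 0]) cube([44, 44, 363]);


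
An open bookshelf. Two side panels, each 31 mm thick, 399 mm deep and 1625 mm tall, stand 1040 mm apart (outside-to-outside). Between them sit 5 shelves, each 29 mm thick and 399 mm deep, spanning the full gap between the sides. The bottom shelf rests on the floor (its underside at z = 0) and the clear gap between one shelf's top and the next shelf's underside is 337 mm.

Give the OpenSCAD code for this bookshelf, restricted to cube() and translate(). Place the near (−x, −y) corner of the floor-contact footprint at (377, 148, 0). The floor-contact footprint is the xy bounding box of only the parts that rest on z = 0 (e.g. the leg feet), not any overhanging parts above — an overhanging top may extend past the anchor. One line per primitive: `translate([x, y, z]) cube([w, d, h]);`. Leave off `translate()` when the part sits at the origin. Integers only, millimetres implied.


translate([377, 148, 0]) cube([31, 399, 1625]);
translate([1386, 148, 0]) cube([31, 399, 1625]);
translate([408, 148, 0]) cube([978, 399, 29]);
translate([408, 148, 366]) cube([978, 399, 29]);
translate([408, 148, 732]) cube([978, 399, 29]);
translate([408, 148, 1098]) cube([978, 399, 29]);
translate([408, 148, 1464]) cube([978, 399, 29]);


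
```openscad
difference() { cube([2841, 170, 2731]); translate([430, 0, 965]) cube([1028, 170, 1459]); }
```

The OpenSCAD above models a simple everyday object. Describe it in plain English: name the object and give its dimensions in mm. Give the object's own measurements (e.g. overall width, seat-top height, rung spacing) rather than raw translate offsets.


A wall 2841 mm long (x), 170 mm thick (y), 2731 mm tall, with a rectangular window opening cut through it. The opening is 1028 mm wide and 1459 mm tall; its sill is at z = 965 mm and its near (−x) edge is 430 mm from the wall's −x end. The opening passes through the full wall thickness.


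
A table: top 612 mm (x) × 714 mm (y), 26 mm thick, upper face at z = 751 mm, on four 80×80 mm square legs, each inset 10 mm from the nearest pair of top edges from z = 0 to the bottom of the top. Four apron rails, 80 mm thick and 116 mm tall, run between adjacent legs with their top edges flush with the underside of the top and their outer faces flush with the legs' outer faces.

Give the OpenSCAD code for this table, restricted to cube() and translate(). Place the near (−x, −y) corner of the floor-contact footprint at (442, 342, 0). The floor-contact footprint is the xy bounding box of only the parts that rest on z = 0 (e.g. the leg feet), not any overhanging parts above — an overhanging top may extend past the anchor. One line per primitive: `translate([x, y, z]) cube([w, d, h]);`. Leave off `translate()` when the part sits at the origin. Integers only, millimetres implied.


// leg_h = 751 - 26 = 725
// apron z = 725 - 116 = 609
translate([432, 332, 725]) cube([612, 714, 26]);
translate([442, 342, 0]) cube([80, 80, 725]);
translate([954, 342, 0]) cube([80, 80, 725]);
translate([442, 956, 0]) cube([80, 80, 725]);
translate([954, 956, 0]) cube([80, 80, 725]);
translate([522, 342, 609]) cube([432, 80, 116]);
translate([522, 956, 609]) cube([432, 80, 116]);
translate([442, 422, 609]) cube([80, 534, 116]);
translate([954, 422, 609]) cube([80, 534, 116]);


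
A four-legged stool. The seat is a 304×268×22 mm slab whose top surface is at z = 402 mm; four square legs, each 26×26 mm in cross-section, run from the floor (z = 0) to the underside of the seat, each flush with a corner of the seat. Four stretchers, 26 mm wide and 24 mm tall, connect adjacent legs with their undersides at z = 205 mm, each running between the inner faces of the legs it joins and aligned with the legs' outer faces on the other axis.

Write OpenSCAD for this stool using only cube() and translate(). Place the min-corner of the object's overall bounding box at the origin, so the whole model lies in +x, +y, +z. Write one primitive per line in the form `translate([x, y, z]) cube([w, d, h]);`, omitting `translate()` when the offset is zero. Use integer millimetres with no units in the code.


translate([0, 0, 380]) cube([304, 268, 22]);
cube([26, 26, 380]);
translate([278, 0, 0]) cube([26, 26, 380]);
translate([0, 242, 0]) cube([26, 26, 380]);
translate([278, 242, 0]) cube([26, 26, 380]);
translate([26, 0, 205]) cube([252, 26, 24]);
translate([26, 242, 205]) cube([252, 26, 24]);
translate([0, 26, 205]) cube([26, 216, 24]);
translate([278, 26, 205]) cube([26, 216, 24]);


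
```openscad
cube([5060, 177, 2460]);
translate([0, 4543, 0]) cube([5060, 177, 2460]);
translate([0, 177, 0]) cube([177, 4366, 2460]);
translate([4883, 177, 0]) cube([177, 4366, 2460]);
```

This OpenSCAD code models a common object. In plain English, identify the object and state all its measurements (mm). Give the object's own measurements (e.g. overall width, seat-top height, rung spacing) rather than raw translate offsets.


The wall frame of a small rectangular building: four walls, each 2460 mm tall and 177 mm thick, enclosing a footprint 5060 mm (x) by 4720 mm (y) outside-to-outside, with no floor or roof. The front and back walls (the −y and +y sides) span the full width; the two side walls fit between them.


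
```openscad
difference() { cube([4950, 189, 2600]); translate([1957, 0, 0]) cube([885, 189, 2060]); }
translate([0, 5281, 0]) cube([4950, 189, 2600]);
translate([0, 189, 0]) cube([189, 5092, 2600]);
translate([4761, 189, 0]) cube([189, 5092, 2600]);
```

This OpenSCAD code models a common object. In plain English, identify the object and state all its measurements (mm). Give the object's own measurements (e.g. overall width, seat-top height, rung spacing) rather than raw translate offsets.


A single room: four walls, each 2600 mm tall and 189 mm thick, enclosing an outside footprint 4950×5470 mm (x × y), no floor or roof. The front and back walls (−y and +y sides) run the full x-width; the side walls fit between their inner faces. A door opening 885 mm wide and 2060 mm tall is cut through the front wall from the floor up, its −x edge 1957 mm from the wall's −x end.


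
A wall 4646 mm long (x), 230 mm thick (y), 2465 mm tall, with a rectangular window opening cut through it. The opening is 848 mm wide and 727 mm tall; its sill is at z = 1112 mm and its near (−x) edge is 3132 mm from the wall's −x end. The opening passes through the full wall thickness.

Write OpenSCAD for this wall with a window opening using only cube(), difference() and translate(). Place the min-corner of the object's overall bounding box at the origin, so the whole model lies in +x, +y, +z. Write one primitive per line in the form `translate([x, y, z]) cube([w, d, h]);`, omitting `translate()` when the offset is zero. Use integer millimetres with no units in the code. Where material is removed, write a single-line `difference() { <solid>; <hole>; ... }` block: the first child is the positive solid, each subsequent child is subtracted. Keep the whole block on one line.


difference() { cube([4646, 230, 2465]); translate([3132, 0, 1112]) cube([848, 230, 727]); }


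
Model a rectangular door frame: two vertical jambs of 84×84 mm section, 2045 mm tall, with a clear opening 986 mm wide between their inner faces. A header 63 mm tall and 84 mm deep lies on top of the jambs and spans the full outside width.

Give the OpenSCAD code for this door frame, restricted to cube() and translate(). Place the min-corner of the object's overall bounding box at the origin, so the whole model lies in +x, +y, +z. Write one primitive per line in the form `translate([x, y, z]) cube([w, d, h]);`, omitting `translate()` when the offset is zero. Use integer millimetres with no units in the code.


cube([84, 84, 2045]);
translate([1070, 0, 0]) cube([84, 84, 2045]);
translate([0, 0, 2045]) cube([1154, 84, 63]);


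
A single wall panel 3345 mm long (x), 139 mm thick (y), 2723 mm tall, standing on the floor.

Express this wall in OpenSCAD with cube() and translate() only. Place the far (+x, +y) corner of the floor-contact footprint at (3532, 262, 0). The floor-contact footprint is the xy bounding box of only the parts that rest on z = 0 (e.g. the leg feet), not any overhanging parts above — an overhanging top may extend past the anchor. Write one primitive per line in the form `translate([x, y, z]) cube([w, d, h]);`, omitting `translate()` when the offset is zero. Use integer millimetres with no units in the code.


translate([187, 123, 0]) cube([3345, 139, 2723]);
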